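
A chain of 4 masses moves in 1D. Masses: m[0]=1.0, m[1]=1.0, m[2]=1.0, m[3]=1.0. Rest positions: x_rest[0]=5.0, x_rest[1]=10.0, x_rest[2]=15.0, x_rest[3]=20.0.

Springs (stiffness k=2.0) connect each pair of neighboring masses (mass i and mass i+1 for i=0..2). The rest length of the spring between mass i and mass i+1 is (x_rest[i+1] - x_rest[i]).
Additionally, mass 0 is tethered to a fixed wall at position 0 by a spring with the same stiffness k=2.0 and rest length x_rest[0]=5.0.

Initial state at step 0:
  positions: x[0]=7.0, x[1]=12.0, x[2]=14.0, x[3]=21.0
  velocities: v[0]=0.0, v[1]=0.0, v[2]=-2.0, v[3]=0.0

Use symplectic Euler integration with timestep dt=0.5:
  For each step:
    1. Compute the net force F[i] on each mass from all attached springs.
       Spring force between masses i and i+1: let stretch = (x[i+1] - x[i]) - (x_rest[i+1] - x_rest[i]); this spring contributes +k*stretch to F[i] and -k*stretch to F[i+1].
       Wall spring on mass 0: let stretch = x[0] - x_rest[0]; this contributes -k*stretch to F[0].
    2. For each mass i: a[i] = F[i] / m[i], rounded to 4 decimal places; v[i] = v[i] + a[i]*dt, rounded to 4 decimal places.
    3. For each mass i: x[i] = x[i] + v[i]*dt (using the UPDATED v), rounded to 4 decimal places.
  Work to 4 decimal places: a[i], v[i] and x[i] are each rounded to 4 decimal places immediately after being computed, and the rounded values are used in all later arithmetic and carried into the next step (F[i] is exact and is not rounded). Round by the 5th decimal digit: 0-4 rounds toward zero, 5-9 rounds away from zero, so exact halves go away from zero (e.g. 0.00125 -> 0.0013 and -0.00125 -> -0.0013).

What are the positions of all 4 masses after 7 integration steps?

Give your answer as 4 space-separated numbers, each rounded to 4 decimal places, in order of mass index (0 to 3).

Answer: 4.7500 9.3595 14.2422 17.0235

Derivation:
Step 0: x=[7.0000 12.0000 14.0000 21.0000] v=[0.0000 0.0000 -2.0000 0.0000]
Step 1: x=[6.0000 10.5000 15.5000 20.0000] v=[-2.0000 -3.0000 3.0000 -2.0000]
Step 2: x=[4.2500 9.2500 16.7500 19.2500] v=[-3.5000 -2.5000 2.5000 -1.5000]
Step 3: x=[2.8750 9.2500 15.5000 19.7500] v=[-2.7500 0.0000 -2.5000 1.0000]
Step 4: x=[3.2500 9.1875 13.2500 20.6250] v=[0.7500 -0.1250 -4.5000 1.7500]
Step 5: x=[4.9688 8.1875 12.6563 20.3125] v=[3.4375 -2.0000 -1.1875 -0.6250]
Step 6: x=[5.8125 7.8126 13.6563 18.6719] v=[1.6874 -0.7499 1.9999 -3.2812]
Step 7: x=[4.7500 9.3595 14.2422 17.0235] v=[-2.1250 3.0937 1.1718 -3.2968]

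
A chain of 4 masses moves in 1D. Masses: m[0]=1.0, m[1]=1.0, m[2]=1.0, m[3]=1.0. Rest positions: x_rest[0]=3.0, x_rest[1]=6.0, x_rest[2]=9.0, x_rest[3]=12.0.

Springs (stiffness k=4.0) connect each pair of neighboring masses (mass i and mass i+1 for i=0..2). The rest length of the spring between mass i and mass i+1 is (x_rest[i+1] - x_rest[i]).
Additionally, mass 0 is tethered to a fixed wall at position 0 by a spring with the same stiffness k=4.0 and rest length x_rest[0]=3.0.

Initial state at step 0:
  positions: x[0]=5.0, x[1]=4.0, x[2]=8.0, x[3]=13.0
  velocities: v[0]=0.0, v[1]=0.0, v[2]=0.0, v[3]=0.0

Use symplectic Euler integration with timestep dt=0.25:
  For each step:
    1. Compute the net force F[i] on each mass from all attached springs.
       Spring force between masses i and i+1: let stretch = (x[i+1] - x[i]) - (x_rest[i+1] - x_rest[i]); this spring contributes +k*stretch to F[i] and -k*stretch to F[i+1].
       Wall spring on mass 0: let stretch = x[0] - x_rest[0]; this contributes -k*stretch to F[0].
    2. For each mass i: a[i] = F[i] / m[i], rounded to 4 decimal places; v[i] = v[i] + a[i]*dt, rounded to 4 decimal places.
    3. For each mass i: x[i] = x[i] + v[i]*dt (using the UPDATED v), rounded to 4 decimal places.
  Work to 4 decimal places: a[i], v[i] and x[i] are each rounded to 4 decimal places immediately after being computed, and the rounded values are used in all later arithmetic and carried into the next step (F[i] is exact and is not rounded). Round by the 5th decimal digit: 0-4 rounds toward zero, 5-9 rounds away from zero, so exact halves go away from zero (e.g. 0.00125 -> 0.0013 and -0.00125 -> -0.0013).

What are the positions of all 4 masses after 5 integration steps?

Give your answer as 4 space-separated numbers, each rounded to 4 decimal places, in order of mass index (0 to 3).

Answer: 2.9424 5.8731 10.1026 10.8497

Derivation:
Step 0: x=[5.0000 4.0000 8.0000 13.0000] v=[0.0000 0.0000 0.0000 0.0000]
Step 1: x=[3.5000 5.2500 8.2500 12.5000] v=[-6.0000 5.0000 1.0000 -2.0000]
Step 2: x=[1.5625 6.8125 8.8125 11.6875] v=[-7.7500 6.2500 2.2500 -3.2500]
Step 3: x=[0.5469 7.5625 9.5938 10.9063] v=[-4.0625 3.0000 3.1250 -3.1250]
Step 4: x=[1.1485 7.0664 10.1954 10.5469] v=[2.4062 -1.9843 2.4062 -1.4375]
Step 5: x=[2.9424 5.8731 10.1026 10.8497] v=[7.1756 -4.7732 -0.3713 1.2110]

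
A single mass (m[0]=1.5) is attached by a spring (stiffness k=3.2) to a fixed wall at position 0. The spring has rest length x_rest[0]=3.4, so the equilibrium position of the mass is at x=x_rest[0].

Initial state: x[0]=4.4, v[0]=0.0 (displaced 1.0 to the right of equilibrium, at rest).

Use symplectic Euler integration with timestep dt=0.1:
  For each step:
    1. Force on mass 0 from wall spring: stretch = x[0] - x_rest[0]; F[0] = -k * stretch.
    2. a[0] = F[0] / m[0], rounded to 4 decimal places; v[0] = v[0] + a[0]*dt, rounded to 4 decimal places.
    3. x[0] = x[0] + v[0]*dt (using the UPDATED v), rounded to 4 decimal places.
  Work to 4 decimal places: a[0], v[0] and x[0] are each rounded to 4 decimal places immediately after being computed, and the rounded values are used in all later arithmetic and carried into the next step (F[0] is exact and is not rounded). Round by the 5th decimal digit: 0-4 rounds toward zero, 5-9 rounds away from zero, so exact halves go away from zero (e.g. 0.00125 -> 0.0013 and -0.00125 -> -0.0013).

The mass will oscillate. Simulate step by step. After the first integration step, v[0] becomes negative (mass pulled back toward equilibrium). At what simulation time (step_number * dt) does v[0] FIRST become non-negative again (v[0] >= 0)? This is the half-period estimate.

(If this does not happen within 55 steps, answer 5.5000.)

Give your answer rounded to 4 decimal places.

Answer: 2.2000

Derivation:
Step 0: x=[4.4000] v=[0.0000]
Step 1: x=[4.3787] v=[-0.2133]
Step 2: x=[4.3365] v=[-0.4221]
Step 3: x=[4.2743] v=[-0.6219]
Step 4: x=[4.1935] v=[-0.8084]
Step 5: x=[4.0957] v=[-0.9777]
Step 6: x=[3.9831] v=[-1.1261]
Step 7: x=[3.8581] v=[-1.2505]
Step 8: x=[3.7233] v=[-1.3482]
Step 9: x=[3.5816] v=[-1.4172]
Step 10: x=[3.4360] v=[-1.4559]
Step 11: x=[3.2896] v=[-1.4636]
Step 12: x=[3.1456] v=[-1.4401]
Step 13: x=[3.0070] v=[-1.3858]
Step 14: x=[2.8768] v=[-1.3020]
Step 15: x=[2.7578] v=[-1.1904]
Step 16: x=[2.6525] v=[-1.0534]
Step 17: x=[2.5631] v=[-0.8939]
Step 18: x=[2.4916] v=[-0.7154]
Step 19: x=[2.4394] v=[-0.5216]
Step 20: x=[2.4077] v=[-0.3167]
Step 21: x=[2.3972] v=[-0.1050]
Step 22: x=[2.4081] v=[0.1089]
First v>=0 after going negative at step 22, time=2.2000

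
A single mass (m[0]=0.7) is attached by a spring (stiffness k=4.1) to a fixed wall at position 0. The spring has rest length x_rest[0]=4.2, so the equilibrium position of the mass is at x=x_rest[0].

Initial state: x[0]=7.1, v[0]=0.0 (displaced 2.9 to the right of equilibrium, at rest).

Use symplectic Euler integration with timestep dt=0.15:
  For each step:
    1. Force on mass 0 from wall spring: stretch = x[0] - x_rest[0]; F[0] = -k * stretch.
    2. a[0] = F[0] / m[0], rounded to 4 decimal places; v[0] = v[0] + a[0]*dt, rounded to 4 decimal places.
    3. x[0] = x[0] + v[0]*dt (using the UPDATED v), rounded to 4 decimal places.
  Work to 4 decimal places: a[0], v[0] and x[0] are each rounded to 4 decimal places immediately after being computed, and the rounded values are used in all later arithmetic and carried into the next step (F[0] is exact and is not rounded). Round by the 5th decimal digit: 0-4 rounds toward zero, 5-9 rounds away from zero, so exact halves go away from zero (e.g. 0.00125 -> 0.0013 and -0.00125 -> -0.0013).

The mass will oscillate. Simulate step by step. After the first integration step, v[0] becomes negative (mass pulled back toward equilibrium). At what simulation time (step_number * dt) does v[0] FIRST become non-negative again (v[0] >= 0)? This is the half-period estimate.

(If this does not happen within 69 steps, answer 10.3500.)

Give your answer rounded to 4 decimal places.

Step 0: x=[7.1000] v=[0.0000]
Step 1: x=[6.7178] v=[-2.5479]
Step 2: x=[6.0038] v=[-4.7600]
Step 3: x=[5.0521] v=[-6.3448]
Step 4: x=[3.9881] v=[-7.0934]
Step 5: x=[2.9520] v=[-6.9072]
Step 6: x=[2.0804] v=[-5.8107]
Step 7: x=[1.4881] v=[-3.9485]
Step 8: x=[1.2532] v=[-1.5659]
Step 9: x=[1.4067] v=[1.0231]
First v>=0 after going negative at step 9, time=1.3500

Answer: 1.3500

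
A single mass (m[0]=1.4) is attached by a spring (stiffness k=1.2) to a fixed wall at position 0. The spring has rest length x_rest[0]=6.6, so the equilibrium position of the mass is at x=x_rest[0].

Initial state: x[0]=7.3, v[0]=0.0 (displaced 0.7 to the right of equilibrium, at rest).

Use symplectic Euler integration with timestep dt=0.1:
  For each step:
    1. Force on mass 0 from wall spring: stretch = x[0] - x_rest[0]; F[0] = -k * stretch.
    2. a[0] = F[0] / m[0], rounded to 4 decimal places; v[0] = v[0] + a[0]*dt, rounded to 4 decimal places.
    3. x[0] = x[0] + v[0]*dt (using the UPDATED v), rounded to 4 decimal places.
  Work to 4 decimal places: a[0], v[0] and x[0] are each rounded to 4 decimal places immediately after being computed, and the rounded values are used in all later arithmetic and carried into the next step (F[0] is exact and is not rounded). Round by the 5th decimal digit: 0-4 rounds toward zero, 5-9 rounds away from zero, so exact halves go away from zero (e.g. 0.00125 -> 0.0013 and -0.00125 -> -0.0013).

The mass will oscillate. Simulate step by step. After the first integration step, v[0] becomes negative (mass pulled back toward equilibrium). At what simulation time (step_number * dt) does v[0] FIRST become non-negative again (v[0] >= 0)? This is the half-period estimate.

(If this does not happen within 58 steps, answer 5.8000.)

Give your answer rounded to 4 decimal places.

Step 0: x=[7.3000] v=[0.0000]
Step 1: x=[7.2940] v=[-0.0600]
Step 2: x=[7.2821] v=[-0.1195]
Step 3: x=[7.2643] v=[-0.1780]
Step 4: x=[7.2408] v=[-0.2349]
Step 5: x=[7.2118] v=[-0.2898]
Step 6: x=[7.1776] v=[-0.3422]
Step 7: x=[7.1384] v=[-0.3917]
Step 8: x=[7.0946] v=[-0.4379]
Step 9: x=[7.0466] v=[-0.4803]
Step 10: x=[6.9947] v=[-0.5186]
Step 11: x=[6.9395] v=[-0.5524]
Step 12: x=[6.8814] v=[-0.5815]
Step 13: x=[6.8208] v=[-0.6056]
Step 14: x=[6.7584] v=[-0.6245]
Step 15: x=[6.6946] v=[-0.6381]
Step 16: x=[6.6300] v=[-0.6462]
Step 17: x=[6.5651] v=[-0.6488]
Step 18: x=[6.5005] v=[-0.6458]
Step 19: x=[6.4368] v=[-0.6373]
Step 20: x=[6.3745] v=[-0.6233]
Step 21: x=[6.3141] v=[-0.6040]
Step 22: x=[6.2562] v=[-0.5795]
Step 23: x=[6.2012] v=[-0.5500]
Step 24: x=[6.1496] v=[-0.5158]
Step 25: x=[6.1019] v=[-0.4772]
Step 26: x=[6.0585] v=[-0.4345]
Step 27: x=[6.0197] v=[-0.3881]
Step 28: x=[5.9859] v=[-0.3384]
Step 29: x=[5.9573] v=[-0.2858]
Step 30: x=[5.9342] v=[-0.2307]
Step 31: x=[5.9168] v=[-0.1736]
Step 32: x=[5.9053] v=[-0.1150]
Step 33: x=[5.8998] v=[-0.0555]
Step 34: x=[5.9003] v=[0.0045]
First v>=0 after going negative at step 34, time=3.4000

Answer: 3.4000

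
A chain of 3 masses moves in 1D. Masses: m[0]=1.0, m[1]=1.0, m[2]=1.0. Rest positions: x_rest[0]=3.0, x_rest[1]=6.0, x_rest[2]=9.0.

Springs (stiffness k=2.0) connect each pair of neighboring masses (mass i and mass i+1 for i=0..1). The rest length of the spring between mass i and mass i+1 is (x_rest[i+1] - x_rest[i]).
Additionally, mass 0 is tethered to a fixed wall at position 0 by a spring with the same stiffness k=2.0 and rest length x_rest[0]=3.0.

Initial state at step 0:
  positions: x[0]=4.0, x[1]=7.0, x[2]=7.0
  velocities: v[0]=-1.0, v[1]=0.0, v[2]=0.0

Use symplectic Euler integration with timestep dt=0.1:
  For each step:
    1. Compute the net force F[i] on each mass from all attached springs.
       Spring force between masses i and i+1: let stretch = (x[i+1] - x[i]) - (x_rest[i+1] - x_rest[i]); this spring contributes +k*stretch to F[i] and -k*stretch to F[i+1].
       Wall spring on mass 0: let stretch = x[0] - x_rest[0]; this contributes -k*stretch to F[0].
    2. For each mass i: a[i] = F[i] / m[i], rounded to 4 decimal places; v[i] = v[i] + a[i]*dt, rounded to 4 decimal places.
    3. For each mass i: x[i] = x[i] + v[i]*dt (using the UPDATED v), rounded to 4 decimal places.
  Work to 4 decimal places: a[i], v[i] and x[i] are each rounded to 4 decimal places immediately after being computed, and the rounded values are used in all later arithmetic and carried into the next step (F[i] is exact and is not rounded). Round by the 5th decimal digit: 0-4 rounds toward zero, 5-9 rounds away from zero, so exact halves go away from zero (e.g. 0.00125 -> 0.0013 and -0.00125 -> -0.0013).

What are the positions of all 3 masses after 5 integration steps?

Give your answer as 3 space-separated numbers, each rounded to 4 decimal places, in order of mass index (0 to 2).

Answer: 3.2641 6.1703 7.8183

Derivation:
Step 0: x=[4.0000 7.0000 7.0000] v=[-1.0000 0.0000 0.0000]
Step 1: x=[3.8800 6.9400 7.0600] v=[-1.2000 -0.6000 0.6000]
Step 2: x=[3.7436 6.8212 7.1776] v=[-1.3640 -1.1880 1.1760]
Step 3: x=[3.5939 6.6480 7.3481] v=[-1.4972 -1.7322 1.7047]
Step 4: x=[3.4334 6.4277 7.5646] v=[-1.6052 -2.2030 2.1647]
Step 5: x=[3.2641 6.1703 7.8183] v=[-1.6930 -2.5745 2.5373]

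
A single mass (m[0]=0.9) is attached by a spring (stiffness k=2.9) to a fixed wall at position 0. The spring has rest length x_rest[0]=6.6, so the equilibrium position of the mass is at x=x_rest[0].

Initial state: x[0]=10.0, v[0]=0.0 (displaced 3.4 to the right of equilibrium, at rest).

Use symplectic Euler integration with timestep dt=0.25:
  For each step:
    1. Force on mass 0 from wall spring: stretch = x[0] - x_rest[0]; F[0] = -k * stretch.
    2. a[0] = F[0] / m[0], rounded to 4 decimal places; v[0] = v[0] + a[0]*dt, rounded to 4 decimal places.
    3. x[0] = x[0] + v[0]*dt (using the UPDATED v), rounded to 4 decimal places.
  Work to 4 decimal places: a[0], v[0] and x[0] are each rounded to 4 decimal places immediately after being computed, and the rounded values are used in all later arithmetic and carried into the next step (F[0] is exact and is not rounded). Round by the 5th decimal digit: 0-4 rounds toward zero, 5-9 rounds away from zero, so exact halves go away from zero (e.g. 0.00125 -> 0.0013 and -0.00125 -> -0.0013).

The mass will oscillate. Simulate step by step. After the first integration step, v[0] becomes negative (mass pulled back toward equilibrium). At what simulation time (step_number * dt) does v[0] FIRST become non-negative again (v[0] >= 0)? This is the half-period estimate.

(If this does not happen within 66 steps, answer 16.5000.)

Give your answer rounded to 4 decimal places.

Answer: 1.7500

Derivation:
Step 0: x=[10.0000] v=[0.0000]
Step 1: x=[9.3153] v=[-2.7389]
Step 2: x=[8.0838] v=[-4.9262]
Step 3: x=[6.5534] v=[-6.1215]
Step 4: x=[5.0324] v=[-6.0840]
Step 5: x=[3.8271] v=[-4.8212]
Step 6: x=[3.1802] v=[-2.5875]
Step 7: x=[3.2221] v=[0.1674]
First v>=0 after going negative at step 7, time=1.7500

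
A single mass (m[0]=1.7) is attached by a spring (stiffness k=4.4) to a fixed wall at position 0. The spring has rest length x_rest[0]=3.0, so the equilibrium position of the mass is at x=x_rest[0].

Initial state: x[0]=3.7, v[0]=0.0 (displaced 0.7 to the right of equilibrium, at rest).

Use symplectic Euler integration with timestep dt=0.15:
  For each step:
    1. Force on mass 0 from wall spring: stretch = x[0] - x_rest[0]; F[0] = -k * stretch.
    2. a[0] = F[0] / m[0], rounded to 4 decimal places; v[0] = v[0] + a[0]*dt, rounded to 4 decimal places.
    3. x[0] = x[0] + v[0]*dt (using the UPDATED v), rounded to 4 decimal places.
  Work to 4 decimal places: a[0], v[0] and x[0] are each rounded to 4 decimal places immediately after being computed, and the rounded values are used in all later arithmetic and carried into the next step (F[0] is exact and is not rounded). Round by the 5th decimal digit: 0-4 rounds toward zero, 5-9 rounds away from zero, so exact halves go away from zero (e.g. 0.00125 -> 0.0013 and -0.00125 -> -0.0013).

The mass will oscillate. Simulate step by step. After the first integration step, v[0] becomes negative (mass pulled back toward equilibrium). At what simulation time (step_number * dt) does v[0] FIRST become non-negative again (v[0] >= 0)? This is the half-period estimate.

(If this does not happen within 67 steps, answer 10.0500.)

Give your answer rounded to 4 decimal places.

Answer: 1.9500

Derivation:
Step 0: x=[3.7000] v=[0.0000]
Step 1: x=[3.6592] v=[-0.2718]
Step 2: x=[3.5800] v=[-0.5277]
Step 3: x=[3.4671] v=[-0.7529]
Step 4: x=[3.3270] v=[-0.9343]
Step 5: x=[3.1678] v=[-1.0613]
Step 6: x=[2.9988] v=[-1.1264]
Step 7: x=[2.8299] v=[-1.1259]
Step 8: x=[2.6709] v=[-1.0599]
Step 9: x=[2.5311] v=[-0.9321]
Step 10: x=[2.4186] v=[-0.7501]
Step 11: x=[2.3399] v=[-0.5244]
Step 12: x=[2.2997] v=[-0.2681]
Step 13: x=[2.3003] v=[0.0038]
First v>=0 after going negative at step 13, time=1.9500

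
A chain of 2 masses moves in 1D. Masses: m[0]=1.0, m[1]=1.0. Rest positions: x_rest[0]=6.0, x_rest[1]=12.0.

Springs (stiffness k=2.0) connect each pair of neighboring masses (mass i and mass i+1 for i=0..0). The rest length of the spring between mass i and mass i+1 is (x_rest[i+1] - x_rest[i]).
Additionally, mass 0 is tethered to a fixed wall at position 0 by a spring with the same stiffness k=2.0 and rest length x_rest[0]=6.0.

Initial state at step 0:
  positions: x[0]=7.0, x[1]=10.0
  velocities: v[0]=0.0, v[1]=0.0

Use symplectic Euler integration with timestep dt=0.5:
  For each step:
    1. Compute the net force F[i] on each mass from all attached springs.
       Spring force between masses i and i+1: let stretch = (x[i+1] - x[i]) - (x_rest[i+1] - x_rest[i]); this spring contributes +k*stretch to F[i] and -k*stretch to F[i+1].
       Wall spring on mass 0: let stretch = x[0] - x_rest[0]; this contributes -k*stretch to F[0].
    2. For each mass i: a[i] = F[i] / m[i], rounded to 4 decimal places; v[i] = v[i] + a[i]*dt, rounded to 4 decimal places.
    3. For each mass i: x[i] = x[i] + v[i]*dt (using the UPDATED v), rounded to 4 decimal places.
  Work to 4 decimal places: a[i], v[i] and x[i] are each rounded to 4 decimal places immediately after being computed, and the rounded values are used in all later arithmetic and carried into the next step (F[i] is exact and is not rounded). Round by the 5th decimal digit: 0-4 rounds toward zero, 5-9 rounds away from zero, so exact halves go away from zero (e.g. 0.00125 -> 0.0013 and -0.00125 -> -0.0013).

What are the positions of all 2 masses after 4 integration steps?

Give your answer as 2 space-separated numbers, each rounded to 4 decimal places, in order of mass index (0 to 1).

Step 0: x=[7.0000 10.0000] v=[0.0000 0.0000]
Step 1: x=[5.0000 11.5000] v=[-4.0000 3.0000]
Step 2: x=[3.7500 12.7500] v=[-2.5000 2.5000]
Step 3: x=[5.1250 12.5000] v=[2.7500 -0.5000]
Step 4: x=[7.6250 11.5625] v=[5.0000 -1.8750]

Answer: 7.6250 11.5625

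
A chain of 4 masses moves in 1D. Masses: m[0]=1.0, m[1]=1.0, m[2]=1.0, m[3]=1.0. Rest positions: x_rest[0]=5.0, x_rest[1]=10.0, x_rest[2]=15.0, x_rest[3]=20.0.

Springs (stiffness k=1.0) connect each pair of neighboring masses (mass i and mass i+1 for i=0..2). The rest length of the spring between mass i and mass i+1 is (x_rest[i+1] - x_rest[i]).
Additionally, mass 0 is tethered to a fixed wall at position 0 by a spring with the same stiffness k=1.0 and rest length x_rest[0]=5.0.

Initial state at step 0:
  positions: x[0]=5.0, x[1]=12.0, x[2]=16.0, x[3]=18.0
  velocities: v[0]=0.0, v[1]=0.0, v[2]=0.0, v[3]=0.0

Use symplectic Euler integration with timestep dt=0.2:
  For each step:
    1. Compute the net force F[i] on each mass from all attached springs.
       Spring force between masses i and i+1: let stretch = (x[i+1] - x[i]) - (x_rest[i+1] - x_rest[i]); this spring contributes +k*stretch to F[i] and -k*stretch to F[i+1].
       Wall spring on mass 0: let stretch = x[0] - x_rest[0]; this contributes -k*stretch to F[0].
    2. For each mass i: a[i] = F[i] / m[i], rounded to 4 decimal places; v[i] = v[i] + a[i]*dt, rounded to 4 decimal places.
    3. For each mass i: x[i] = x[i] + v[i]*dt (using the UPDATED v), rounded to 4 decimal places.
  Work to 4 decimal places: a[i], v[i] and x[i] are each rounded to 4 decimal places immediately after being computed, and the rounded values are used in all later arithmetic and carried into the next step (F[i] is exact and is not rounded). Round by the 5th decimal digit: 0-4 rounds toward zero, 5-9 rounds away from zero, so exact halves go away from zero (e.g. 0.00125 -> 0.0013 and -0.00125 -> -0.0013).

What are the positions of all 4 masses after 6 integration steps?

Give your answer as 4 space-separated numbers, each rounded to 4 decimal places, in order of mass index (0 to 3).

Answer: 5.9974 10.0762 14.7314 20.0066

Derivation:
Step 0: x=[5.0000 12.0000 16.0000 18.0000] v=[0.0000 0.0000 0.0000 0.0000]
Step 1: x=[5.0800 11.8800 15.9200 18.1200] v=[0.4000 -0.6000 -0.4000 0.6000]
Step 2: x=[5.2288 11.6496 15.7664 18.3520] v=[0.7440 -1.1520 -0.7680 1.1600]
Step 3: x=[5.4253 11.3270 15.5516 18.6806] v=[0.9824 -1.6128 -1.0742 1.6429]
Step 4: x=[5.6408 10.9374 15.2929 19.0840] v=[1.0777 -1.9482 -1.2933 2.0171]
Step 5: x=[5.8426 10.5101 15.0117 19.5358] v=[1.0089 -2.1364 -1.4062 2.2589]
Step 6: x=[5.9974 10.0762 14.7314 20.0066] v=[0.7739 -2.1696 -1.4017 2.3541]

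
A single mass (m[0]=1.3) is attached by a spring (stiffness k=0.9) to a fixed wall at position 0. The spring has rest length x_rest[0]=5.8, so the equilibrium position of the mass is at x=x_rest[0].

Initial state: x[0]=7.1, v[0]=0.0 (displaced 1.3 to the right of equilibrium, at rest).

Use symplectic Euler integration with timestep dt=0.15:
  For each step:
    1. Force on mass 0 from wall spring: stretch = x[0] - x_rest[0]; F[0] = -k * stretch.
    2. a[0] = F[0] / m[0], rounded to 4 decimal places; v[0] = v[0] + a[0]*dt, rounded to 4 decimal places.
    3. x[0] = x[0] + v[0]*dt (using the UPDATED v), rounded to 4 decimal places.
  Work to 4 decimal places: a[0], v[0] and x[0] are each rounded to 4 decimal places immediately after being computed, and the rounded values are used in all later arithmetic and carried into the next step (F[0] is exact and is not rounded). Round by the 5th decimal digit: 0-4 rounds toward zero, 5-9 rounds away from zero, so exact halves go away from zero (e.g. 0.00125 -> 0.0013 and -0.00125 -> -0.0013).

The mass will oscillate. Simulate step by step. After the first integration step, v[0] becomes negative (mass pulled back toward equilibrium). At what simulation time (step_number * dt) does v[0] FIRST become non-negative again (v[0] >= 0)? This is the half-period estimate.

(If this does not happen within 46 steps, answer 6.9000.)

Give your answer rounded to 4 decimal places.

Step 0: x=[7.1000] v=[0.0000]
Step 1: x=[7.0798] v=[-0.1350]
Step 2: x=[7.0396] v=[-0.2679]
Step 3: x=[6.9801] v=[-0.3966]
Step 4: x=[6.9022] v=[-0.5192]
Step 5: x=[6.8071] v=[-0.6337]
Step 6: x=[6.6964] v=[-0.7383]
Step 7: x=[6.5717] v=[-0.8314]
Step 8: x=[6.4350] v=[-0.9115]
Step 9: x=[6.2884] v=[-0.9774]
Step 10: x=[6.1342] v=[-1.0281]
Step 11: x=[5.9748] v=[-1.0628]
Step 12: x=[5.8127] v=[-1.0810]
Step 13: x=[5.6504] v=[-1.0823]
Step 14: x=[5.4904] v=[-1.0668]
Step 15: x=[5.3352] v=[-1.0347]
Step 16: x=[5.1872] v=[-0.9864]
Step 17: x=[5.0488] v=[-0.9228]
Step 18: x=[4.9221] v=[-0.8448]
Step 19: x=[4.8091] v=[-0.7536]
Step 20: x=[4.7115] v=[-0.6507]
Step 21: x=[4.6308] v=[-0.5377]
Step 22: x=[4.5684] v=[-0.4163]
Step 23: x=[4.5251] v=[-0.2884]
Step 24: x=[4.5017] v=[-0.1560]
Step 25: x=[4.4985] v=[-0.0212]
Step 26: x=[4.5156] v=[0.1140]
First v>=0 after going negative at step 26, time=3.9000

Answer: 3.9000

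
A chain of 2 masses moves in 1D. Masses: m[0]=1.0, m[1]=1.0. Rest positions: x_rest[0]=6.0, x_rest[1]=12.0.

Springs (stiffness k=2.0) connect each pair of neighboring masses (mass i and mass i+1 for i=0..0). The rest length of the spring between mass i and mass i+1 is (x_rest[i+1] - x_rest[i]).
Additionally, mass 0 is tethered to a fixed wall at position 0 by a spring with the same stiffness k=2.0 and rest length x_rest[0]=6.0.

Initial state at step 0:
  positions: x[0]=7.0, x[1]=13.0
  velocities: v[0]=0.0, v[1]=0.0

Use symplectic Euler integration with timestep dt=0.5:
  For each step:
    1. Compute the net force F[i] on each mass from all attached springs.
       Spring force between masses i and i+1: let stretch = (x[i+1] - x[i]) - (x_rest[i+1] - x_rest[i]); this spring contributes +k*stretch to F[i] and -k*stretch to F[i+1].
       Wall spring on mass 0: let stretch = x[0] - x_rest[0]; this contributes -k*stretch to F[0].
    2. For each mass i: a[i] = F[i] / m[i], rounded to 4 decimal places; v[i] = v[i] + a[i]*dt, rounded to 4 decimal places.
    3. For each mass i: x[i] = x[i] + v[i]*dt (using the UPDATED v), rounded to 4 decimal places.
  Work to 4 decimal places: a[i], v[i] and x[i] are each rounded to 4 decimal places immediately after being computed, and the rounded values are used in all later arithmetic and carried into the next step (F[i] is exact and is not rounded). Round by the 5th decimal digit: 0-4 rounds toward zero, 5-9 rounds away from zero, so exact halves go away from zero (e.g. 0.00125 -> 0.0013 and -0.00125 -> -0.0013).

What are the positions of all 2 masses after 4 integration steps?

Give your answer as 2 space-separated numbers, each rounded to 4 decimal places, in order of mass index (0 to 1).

Step 0: x=[7.0000 13.0000] v=[0.0000 0.0000]
Step 1: x=[6.5000 13.0000] v=[-1.0000 0.0000]
Step 2: x=[6.0000 12.7500] v=[-1.0000 -0.5000]
Step 3: x=[5.8750 12.1250] v=[-0.2500 -1.2500]
Step 4: x=[5.9375 11.3750] v=[0.1250 -1.5000]

Answer: 5.9375 11.3750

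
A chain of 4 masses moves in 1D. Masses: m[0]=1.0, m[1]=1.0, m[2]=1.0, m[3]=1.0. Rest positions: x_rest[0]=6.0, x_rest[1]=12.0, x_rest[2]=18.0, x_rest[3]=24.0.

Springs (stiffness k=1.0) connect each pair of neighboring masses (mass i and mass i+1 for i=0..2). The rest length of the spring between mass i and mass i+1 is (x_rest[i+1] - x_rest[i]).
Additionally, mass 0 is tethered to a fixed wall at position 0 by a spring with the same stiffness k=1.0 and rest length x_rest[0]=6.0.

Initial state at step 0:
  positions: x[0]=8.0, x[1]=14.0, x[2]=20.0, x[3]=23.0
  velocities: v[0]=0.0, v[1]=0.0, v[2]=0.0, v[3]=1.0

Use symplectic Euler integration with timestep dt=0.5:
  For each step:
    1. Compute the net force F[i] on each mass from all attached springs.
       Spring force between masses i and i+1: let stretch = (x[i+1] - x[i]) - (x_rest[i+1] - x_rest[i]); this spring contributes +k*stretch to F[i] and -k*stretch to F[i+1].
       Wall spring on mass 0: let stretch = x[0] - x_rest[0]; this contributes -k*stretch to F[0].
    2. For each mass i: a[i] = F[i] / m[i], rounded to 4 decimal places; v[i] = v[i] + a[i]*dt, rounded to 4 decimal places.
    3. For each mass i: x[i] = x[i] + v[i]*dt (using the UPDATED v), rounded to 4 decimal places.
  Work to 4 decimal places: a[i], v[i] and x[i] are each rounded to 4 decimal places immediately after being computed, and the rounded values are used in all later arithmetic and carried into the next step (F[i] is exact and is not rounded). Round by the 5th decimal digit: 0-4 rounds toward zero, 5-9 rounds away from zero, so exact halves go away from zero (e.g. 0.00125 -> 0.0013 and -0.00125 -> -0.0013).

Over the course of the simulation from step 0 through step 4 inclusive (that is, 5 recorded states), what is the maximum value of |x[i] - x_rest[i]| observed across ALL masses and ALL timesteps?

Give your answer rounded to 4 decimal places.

Step 0: x=[8.0000 14.0000 20.0000 23.0000] v=[0.0000 0.0000 0.0000 1.0000]
Step 1: x=[7.5000 14.0000 19.2500 24.2500] v=[-1.0000 0.0000 -1.5000 2.5000]
Step 2: x=[6.7500 13.6875 18.4375 25.7500] v=[-1.5000 -0.6250 -1.6250 3.0000]
Step 3: x=[6.0469 12.8281 18.2656 26.9219] v=[-1.4063 -1.7188 -0.3438 2.3438]
Step 4: x=[5.5273 11.6328 18.8984 27.4298] v=[-1.0392 -2.3907 1.2656 1.0157]
Max displacement = 3.4298

Answer: 3.4298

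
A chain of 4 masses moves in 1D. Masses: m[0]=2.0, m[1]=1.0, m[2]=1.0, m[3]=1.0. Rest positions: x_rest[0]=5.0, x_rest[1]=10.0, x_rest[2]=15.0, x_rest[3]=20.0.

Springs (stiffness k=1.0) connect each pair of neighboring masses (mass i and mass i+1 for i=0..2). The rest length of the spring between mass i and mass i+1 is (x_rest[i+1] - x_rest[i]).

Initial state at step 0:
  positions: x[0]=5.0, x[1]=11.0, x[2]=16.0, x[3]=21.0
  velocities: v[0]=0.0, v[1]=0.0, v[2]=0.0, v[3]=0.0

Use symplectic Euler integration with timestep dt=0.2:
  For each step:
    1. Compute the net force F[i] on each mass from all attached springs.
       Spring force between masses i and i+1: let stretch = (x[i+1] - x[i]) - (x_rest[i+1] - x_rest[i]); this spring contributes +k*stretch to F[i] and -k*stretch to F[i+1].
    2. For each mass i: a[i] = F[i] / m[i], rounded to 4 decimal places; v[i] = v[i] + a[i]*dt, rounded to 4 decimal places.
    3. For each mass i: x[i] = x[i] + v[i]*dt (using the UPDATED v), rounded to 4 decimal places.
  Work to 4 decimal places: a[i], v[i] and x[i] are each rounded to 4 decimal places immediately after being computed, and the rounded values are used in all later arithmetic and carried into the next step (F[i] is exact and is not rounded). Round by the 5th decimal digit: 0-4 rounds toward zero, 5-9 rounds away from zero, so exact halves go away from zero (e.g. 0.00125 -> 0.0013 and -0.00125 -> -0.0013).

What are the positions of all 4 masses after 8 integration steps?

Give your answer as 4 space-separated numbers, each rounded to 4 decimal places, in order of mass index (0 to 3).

Step 0: x=[5.0000 11.0000 16.0000 21.0000] v=[0.0000 0.0000 0.0000 0.0000]
Step 1: x=[5.0200 10.9600 16.0000 21.0000] v=[0.1000 -0.2000 0.0000 0.0000]
Step 2: x=[5.0588 10.8840 15.9984 21.0000] v=[0.1940 -0.3800 -0.0080 0.0000]
Step 3: x=[5.1141 10.7796 15.9923 20.9999] v=[0.2765 -0.5222 -0.0306 -0.0003]
Step 4: x=[5.1827 10.6570 15.9780 20.9995] v=[0.3431 -0.6128 -0.0716 -0.0018]
Step 5: x=[5.2608 10.5283 15.9517 20.9983] v=[0.3905 -0.6435 -0.1315 -0.0061]
Step 6: x=[5.3443 10.4058 15.9103 20.9952] v=[0.4173 -0.6123 -0.2069 -0.0154]
Step 7: x=[5.4290 10.3011 15.8521 20.9887] v=[0.4235 -0.5237 -0.2908 -0.0324]
Step 8: x=[5.5111 10.2235 15.7774 20.9768] v=[0.4107 -0.3879 -0.3737 -0.0597]

Answer: 5.5111 10.2235 15.7774 20.9768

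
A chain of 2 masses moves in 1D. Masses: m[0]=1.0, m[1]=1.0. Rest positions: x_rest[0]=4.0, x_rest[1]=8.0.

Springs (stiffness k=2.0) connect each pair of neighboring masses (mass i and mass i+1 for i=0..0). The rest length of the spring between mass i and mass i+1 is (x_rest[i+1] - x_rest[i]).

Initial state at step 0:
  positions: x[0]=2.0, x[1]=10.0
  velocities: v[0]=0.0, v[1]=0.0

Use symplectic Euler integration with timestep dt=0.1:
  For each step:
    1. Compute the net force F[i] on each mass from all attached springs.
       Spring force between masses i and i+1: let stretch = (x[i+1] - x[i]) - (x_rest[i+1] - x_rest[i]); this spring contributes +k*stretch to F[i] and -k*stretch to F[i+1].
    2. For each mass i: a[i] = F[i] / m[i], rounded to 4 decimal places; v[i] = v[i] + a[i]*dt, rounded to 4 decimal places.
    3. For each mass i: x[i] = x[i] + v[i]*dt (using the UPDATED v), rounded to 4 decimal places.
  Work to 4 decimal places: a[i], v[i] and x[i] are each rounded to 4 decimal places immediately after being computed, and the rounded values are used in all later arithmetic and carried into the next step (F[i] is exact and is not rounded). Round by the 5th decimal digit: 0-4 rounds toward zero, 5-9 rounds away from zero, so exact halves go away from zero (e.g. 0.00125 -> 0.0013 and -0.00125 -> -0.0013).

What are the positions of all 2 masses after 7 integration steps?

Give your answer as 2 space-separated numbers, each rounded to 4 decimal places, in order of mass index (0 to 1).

Answer: 3.8629 8.1372

Derivation:
Step 0: x=[2.0000 10.0000] v=[0.0000 0.0000]
Step 1: x=[2.0800 9.9200] v=[0.8000 -0.8000]
Step 2: x=[2.2368 9.7632] v=[1.5680 -1.5680]
Step 3: x=[2.4641 9.5359] v=[2.2733 -2.2733]
Step 4: x=[2.7529 9.2471] v=[2.8877 -2.8877]
Step 5: x=[3.0916 8.9085] v=[3.3865 -3.3865]
Step 6: x=[3.4666 8.5335] v=[3.7499 -3.7499]
Step 7: x=[3.8629 8.1372] v=[3.9633 -3.9633]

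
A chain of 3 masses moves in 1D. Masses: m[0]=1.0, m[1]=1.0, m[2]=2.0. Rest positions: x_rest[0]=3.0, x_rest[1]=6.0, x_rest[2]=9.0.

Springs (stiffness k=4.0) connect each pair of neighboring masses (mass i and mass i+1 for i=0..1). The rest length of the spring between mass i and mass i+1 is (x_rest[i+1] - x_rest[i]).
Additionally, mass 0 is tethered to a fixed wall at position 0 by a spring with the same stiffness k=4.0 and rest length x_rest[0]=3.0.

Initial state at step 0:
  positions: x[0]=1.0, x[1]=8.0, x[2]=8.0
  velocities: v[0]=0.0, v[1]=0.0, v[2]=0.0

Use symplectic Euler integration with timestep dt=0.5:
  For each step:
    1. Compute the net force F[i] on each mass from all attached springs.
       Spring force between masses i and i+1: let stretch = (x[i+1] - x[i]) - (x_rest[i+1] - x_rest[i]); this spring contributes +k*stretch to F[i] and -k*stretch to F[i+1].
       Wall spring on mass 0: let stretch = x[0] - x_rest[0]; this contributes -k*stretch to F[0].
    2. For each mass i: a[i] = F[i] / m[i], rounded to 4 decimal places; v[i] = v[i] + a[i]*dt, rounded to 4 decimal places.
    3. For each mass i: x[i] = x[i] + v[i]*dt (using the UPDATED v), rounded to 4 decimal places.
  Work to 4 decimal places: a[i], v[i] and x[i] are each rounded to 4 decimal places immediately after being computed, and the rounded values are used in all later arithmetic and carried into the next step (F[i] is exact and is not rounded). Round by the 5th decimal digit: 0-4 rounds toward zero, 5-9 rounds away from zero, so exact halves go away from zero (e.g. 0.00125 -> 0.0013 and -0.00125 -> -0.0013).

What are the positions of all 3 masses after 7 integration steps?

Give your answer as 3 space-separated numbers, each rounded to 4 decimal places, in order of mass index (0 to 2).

Step 0: x=[1.0000 8.0000 8.0000] v=[0.0000 0.0000 0.0000]
Step 1: x=[7.0000 1.0000 9.5000] v=[12.0000 -14.0000 3.0000]
Step 2: x=[0.0000 8.5000 8.2500] v=[-14.0000 15.0000 -2.5000]
Step 3: x=[1.5000 7.2500 8.6250] v=[3.0000 -2.5000 0.7500]
Step 4: x=[7.2500 1.6250 9.8125] v=[11.5000 -11.2500 2.3750]
Step 5: x=[0.1250 9.8125 8.4063] v=[-14.2500 16.3750 -2.8125]
Step 6: x=[2.5625 6.9063 9.2032] v=[4.8750 -5.8124 1.5937]
Step 7: x=[6.7813 1.9532 10.3516] v=[8.4376 -9.9062 2.2968]

Answer: 6.7813 1.9532 10.3516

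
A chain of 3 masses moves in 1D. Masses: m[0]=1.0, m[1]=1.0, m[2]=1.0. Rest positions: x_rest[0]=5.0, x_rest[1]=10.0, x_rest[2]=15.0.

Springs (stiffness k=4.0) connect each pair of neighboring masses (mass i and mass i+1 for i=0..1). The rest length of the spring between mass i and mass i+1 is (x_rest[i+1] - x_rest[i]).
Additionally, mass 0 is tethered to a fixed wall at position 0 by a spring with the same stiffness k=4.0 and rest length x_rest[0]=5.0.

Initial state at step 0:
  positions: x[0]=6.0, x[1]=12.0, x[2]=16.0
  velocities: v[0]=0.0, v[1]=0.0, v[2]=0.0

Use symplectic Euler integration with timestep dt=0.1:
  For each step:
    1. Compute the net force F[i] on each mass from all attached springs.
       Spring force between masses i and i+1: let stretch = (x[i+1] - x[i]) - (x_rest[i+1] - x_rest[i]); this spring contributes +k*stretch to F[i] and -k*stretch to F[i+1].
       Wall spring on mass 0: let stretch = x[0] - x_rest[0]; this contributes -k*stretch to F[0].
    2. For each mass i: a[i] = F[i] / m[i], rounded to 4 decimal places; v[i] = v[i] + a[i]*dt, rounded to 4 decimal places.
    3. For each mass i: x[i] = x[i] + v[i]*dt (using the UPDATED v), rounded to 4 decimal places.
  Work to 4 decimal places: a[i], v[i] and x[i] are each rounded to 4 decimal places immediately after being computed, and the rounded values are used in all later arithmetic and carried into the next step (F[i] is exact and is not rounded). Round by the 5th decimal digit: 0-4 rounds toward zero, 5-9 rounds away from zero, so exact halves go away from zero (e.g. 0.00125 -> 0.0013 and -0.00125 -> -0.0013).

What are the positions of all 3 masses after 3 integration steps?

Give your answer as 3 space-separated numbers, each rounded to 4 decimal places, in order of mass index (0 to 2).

Answer: 5.9846 11.5590 16.2165

Derivation:
Step 0: x=[6.0000 12.0000 16.0000] v=[0.0000 0.0000 0.0000]
Step 1: x=[6.0000 11.9200 16.0400] v=[0.0000 -0.8000 0.4000]
Step 2: x=[5.9968 11.7680 16.1152] v=[-0.0320 -1.5200 0.7520]
Step 3: x=[5.9846 11.5590 16.2165] v=[-0.1222 -2.0896 1.0131]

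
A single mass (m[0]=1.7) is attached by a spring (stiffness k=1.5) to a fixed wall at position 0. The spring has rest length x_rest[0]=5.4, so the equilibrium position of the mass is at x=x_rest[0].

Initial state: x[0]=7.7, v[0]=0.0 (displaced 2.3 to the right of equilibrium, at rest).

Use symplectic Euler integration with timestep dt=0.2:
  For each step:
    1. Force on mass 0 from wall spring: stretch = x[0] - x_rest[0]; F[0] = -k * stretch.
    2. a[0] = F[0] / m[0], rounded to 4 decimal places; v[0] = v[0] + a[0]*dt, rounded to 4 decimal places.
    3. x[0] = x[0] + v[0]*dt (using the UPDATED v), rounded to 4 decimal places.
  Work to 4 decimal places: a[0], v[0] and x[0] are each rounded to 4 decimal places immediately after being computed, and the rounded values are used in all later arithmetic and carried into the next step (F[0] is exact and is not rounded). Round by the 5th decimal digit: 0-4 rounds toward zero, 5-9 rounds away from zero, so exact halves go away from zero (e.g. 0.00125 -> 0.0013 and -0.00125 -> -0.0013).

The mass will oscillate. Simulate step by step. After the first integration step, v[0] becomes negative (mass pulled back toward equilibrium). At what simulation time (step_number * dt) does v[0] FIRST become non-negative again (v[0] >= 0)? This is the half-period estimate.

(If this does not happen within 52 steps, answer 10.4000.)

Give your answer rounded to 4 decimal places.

Step 0: x=[7.7000] v=[0.0000]
Step 1: x=[7.6188] v=[-0.4059]
Step 2: x=[7.4593] v=[-0.7975]
Step 3: x=[7.2271] v=[-1.1609]
Step 4: x=[6.9304] v=[-1.4833]
Step 5: x=[6.5797] v=[-1.7534]
Step 6: x=[6.1874] v=[-1.9616]
Step 7: x=[5.7673] v=[-2.1006]
Step 8: x=[5.3342] v=[-2.1654]
Step 9: x=[4.9034] v=[-2.1538]
Step 10: x=[4.4902] v=[-2.0662]
Step 11: x=[4.1091] v=[-1.9056]
Step 12: x=[3.7735] v=[-1.6778]
Step 13: x=[3.4953] v=[-1.3908]
Step 14: x=[3.2844] v=[-1.0547]
Step 15: x=[3.1481] v=[-0.6814]
Step 16: x=[3.0913] v=[-0.2840]
Step 17: x=[3.1160] v=[0.1234]
First v>=0 after going negative at step 17, time=3.4000

Answer: 3.4000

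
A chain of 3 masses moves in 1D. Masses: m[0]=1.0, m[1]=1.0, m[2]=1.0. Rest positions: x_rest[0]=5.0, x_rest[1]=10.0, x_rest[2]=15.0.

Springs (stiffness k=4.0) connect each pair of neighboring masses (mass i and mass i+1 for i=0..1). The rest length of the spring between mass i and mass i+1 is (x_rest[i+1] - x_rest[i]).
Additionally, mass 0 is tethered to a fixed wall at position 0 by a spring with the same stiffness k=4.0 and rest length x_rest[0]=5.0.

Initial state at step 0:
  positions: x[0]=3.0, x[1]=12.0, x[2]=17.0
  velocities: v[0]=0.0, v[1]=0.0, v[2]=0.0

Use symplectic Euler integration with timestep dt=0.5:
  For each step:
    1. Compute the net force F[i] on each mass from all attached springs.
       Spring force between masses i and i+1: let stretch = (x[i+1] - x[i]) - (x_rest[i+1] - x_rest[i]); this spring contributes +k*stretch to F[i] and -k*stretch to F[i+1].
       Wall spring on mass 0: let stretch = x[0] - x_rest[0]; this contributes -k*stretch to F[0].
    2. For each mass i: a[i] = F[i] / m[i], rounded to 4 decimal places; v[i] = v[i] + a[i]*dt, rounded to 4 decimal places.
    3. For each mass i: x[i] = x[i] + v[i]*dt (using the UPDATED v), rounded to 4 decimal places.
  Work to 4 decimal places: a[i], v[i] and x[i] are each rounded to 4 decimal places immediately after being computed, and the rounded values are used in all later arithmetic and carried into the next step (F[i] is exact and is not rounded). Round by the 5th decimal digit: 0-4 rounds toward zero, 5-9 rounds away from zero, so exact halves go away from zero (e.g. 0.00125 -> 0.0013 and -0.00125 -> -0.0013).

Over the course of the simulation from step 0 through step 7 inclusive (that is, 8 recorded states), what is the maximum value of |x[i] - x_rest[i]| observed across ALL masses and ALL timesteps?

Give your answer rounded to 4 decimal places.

Answer: 4.0000

Derivation:
Step 0: x=[3.0000 12.0000 17.0000] v=[0.0000 0.0000 0.0000]
Step 1: x=[9.0000 8.0000 17.0000] v=[12.0000 -8.0000 0.0000]
Step 2: x=[5.0000 14.0000 13.0000] v=[-8.0000 12.0000 -8.0000]
Step 3: x=[5.0000 10.0000 15.0000] v=[0.0000 -8.0000 4.0000]
Step 4: x=[5.0000 6.0000 17.0000] v=[0.0000 -8.0000 4.0000]
Step 5: x=[1.0000 12.0000 13.0000] v=[-8.0000 12.0000 -8.0000]
Step 6: x=[7.0000 8.0000 13.0000] v=[12.0000 -8.0000 0.0000]
Step 7: x=[7.0000 8.0000 13.0000] v=[0.0000 0.0000 0.0000]
Max displacement = 4.0000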